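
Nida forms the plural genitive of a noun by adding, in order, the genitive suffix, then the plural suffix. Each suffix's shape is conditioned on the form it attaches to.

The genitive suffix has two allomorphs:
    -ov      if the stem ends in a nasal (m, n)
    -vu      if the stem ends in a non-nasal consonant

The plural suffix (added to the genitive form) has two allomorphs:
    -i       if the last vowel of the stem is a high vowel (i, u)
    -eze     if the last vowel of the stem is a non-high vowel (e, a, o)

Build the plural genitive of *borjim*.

borjimoveze

*borjim* — final consonant /m/ (a nasal) → -ov → *borjimov*.
The genitive form *borjimov* — last vowel /o/ (a non-high vowel) → -eze → *borjimoveze*.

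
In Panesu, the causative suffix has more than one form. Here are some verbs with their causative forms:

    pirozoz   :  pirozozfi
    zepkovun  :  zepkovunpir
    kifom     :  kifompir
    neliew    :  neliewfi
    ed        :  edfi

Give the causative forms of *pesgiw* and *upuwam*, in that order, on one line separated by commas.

pesgiwfi, upuwampir

Looking at the final consonant of each stem: -pir when the stem ends in a nasal (*zepkovun*, *kifom*); -fi when the stem ends in a non-nasal consonant (*pirozoz*, *neliew*, *ed*).
*pesgiw* — final consonant /w/ (non-nasal) → -fi → *pesgiwfi*.
The final consonant of *upuwam* is /m/, which is a nasal, so the suffix is -pir, giving *upuwampir*.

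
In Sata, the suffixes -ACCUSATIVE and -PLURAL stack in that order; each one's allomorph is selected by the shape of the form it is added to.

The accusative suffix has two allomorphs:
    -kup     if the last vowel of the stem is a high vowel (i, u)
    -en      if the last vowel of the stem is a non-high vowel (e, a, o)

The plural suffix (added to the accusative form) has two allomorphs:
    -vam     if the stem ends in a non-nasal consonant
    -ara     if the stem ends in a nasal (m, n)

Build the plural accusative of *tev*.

*tev*: last vowel = /e/, a non-high vowel → -en → *teven*.
The final consonant of the accusative form *teven* is /n/, which is a nasal, so the plural suffix is -ara, giving *tevenara*.

tevenara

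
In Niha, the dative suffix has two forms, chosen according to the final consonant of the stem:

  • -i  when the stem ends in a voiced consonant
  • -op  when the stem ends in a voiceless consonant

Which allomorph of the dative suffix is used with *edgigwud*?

*edgigwud* — final consonant /d/ (voiced) → -i.

-i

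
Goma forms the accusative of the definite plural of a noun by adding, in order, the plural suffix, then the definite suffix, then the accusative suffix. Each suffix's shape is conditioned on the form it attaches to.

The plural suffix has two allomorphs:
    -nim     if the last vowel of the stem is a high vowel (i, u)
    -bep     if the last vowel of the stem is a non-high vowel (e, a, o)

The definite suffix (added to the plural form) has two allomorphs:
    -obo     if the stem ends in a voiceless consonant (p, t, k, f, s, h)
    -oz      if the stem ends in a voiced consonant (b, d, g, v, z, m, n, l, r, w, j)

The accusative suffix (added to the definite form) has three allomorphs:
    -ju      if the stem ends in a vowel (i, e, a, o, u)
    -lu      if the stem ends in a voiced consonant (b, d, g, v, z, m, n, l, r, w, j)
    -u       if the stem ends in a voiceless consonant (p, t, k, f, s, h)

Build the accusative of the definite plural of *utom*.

The last vowel of *utom* is /o/, which is a non-high vowel, so the plural suffix is -bep, giving *utombep*.
The plural form *utombep*: final consonant = /p/, voiceless → -obo → *utombepobo*.
The final sound of the definite form *utombepobo* is /o/, which is a vowel, so the accusative suffix is -ju, giving *utombepoboju*.

utombepoboju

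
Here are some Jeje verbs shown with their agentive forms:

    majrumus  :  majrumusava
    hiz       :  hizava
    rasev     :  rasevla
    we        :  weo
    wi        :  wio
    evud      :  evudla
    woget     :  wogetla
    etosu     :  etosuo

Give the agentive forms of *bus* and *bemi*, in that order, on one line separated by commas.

busava, bemio

The alternation tracks the final sound of the stem — -ava when the stem ends in a sibilant (*majrumus*, *hiz*); -la when the stem ends in a non-sibilant consonant (*rasev*, *evud*, *woget*); -o when the stem ends in a vowel (*we*, *wi*, *etosu*).
The final sound of *bus* is /s/, which is a sibilant, so the suffix is -ava, giving *busava*.
The final sound of *bemi* is /i/, which is a vowel, so the suffix is -o, giving *bemio*.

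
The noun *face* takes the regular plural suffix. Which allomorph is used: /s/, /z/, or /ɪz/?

The stem *face* ends in a sibilant (/s, z, ʃ, ʒ, tʃ, dʒ/).
The plural suffix surfaces as /ɪz/ after sibilants, /s/ after other voiceless consonants, and /z/ after other voiced sounds.
So the plural -s on *face* is pronounced /ɪz/.

/ɪz/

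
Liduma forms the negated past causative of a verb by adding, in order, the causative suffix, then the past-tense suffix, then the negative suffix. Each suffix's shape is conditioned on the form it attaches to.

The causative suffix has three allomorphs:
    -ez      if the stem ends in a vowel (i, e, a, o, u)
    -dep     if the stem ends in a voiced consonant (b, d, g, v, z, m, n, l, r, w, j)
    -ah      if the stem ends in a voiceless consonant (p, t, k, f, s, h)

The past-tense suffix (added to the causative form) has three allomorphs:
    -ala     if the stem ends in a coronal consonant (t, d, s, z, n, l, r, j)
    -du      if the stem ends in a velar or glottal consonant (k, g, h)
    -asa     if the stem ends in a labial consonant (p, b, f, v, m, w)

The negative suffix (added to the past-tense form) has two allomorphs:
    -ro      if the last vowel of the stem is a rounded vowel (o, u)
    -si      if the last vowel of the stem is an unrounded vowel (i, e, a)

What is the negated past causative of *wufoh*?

*wufoh* — final sound /h/ (a voiceless consonant) → -ah → *wufohah*.
Since the final consonant of the causative form *wufohah* is /h/ (velar/glottal), it takes -du, giving *wufohahdu*.
The past-tense form *wufohahdu* — last vowel /u/ (a rounded vowel) → -ro → *wufohahduro*.

wufohahduro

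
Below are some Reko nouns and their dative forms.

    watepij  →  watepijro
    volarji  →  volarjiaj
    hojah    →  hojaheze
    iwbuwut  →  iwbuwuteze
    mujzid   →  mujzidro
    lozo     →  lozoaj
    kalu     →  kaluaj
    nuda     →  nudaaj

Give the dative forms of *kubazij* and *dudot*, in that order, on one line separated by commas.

The alternation tracks the final sound of the stem — -eze when the stem ends in a voiceless consonant (*hojah*, *iwbuwut*); -ro when the stem ends in a voiced consonant (*watepij*, *mujzid*); -aj when the stem ends in a vowel (*volarji*, *lozo*, *kalu*, *nuda*).
*kubazij* — final sound /j/ (a voiced consonant) → -ro → *kubazijro*.
The final sound of *dudot* is /t/, which is a voiceless consonant, so the suffix is -eze, giving *dudoteze*.

kubazijro, dudoteze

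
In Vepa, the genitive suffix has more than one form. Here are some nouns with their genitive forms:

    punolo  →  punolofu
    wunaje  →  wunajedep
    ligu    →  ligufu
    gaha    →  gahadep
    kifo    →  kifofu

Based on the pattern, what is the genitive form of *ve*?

The pattern is rounding harmony: -fu when the last vowel of the stem is a rounded vowel (*punolo*, *ligu*, *kifo*); -dep when the last vowel of the stem is an unrounded vowel (*wunaje*, *gaha*).
Since the last vowel of *ve* is /e/ (an unrounded vowel), it takes -dep, giving *vedep*.

vedep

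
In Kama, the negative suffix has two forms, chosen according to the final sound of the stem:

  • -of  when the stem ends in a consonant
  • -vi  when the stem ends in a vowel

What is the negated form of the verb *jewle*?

jewlevi

The final sound of *jewle* is /e/, which is a vowel, so the suffix is -vi, giving *jewlevi*.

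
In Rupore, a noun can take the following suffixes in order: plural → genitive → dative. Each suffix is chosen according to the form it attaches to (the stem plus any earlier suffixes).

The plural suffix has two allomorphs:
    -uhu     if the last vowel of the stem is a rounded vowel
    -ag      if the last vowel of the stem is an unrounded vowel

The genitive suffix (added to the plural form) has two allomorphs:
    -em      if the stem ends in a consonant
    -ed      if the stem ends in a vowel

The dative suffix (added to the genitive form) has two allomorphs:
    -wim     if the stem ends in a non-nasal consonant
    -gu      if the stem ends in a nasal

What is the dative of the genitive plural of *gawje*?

*gawje* — last vowel /e/ (an unrounded vowel) → -ag → *gawjeag*.
Since the final sound of the plural form *gawjeag* is /g/ (a consonant), it takes -em, giving *gawjeagem*.
The genitive form *gawjeagem*: final consonant = /m/, a nasal → -gu → *gawjeagemgu*.

gawjeagemgu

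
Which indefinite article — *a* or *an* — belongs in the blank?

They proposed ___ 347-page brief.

The indefinite article is chosen by the initial *sound* of the following word, not its spelling.
The number *347* is spoken "three hundred …", beginning with /θriː/ — a consonant sound.
So the article is *a*: They proposed a 347-page brief.

a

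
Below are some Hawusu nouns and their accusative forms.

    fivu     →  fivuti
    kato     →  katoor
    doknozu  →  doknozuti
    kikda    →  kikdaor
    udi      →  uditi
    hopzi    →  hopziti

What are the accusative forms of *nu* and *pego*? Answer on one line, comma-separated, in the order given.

Looking at the last vowel of each stem: -ti when the last vowel of the stem is a high vowel (*fivu*, *doknozu*, *udi*, *hopzi*); -or when the last vowel of the stem is a non-high vowel (*kato*, *kikda*).
*nu*: last vowel = /u/, a high vowel → -ti → *nuti*.
*pego*: last vowel = /o/, a non-high vowel → -or → *pegoor*.

nuti, pegoor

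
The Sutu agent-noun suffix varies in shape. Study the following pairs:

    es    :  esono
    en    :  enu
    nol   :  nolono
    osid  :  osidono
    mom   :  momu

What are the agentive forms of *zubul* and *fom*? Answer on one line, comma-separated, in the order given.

Looking at the final consonant of each stem: -u when the stem ends in a nasal (*en*, *mom*); -ono when the stem ends in a non-nasal consonant (*es*, *nol*, *osid*).
*zubul* — final consonant /l/ (non-nasal) → -ono → *zubulono*.
The final consonant of *fom* is /m/, which is a nasal, so the suffix is -u, giving *fomu*.

zubulono, fomu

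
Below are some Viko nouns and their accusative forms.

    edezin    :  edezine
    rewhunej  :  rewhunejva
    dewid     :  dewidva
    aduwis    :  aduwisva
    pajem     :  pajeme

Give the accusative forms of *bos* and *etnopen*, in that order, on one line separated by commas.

bosva, etnopene

The pattern is nasality of the final consonant: -e when the stem ends in a nasal (*edezin*, *pajem*); -va when the stem ends in a non-nasal consonant (*rewhunej*, *dewid*, *aduwis*).
*bos*: final consonant = /s/, non-nasal → -va → *bosva*.
Since the final consonant of *etnopen* is /n/ (a nasal), it takes -e, giving *etnopene*.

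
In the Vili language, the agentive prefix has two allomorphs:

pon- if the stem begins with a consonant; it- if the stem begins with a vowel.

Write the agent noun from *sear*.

ponsear

The first sound of *sear* is /s/, which is a consonant, so the prefix is pon-, giving *ponsear*.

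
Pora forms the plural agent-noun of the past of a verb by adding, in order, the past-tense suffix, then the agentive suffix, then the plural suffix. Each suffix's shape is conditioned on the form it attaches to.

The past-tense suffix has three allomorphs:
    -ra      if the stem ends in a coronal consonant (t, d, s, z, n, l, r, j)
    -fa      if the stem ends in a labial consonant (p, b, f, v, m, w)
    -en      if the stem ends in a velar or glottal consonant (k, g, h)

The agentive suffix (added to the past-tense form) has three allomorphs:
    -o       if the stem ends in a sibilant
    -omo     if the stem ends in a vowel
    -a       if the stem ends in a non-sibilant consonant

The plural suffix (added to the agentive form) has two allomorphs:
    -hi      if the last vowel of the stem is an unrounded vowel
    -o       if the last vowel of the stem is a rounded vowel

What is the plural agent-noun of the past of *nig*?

nigenahi

Since the final consonant of *nig* is /g/ (velar/glottal), it takes -en, giving *nigen*.
The past-tense form *nigen* — final sound /n/ (a non-sibilant consonant) → -a → *nigena*.
Since the last vowel of the agentive form *nigena* is /a/ (an unrounded vowel), it takes -hi, giving *nigenahi*.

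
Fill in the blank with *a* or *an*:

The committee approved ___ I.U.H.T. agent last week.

The indefinite article is chosen by the initial *sound* of the following word, not its spelling.
The initialism *I.U.H.T.* is read letter by letter; the first letter, I, is pronounced /aɪ/, which begins with a vowel sound.
So the article is *an*: The committee approved an I.U.H.T. agent last week.

an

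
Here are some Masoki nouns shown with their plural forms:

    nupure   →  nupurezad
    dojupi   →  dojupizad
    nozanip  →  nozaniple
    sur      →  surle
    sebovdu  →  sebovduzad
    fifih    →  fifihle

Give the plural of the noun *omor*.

omorle

The suffix is conditioned by the final sound: -le when the stem ends in a consonant (*nozanip*, *sur*, *fifih*); -zad when the stem ends in a vowel (*nupure*, *dojupi*, *sebovdu*).
Since the final sound of *omor* is /r/ (a consonant), it takes -le, giving *omorle*.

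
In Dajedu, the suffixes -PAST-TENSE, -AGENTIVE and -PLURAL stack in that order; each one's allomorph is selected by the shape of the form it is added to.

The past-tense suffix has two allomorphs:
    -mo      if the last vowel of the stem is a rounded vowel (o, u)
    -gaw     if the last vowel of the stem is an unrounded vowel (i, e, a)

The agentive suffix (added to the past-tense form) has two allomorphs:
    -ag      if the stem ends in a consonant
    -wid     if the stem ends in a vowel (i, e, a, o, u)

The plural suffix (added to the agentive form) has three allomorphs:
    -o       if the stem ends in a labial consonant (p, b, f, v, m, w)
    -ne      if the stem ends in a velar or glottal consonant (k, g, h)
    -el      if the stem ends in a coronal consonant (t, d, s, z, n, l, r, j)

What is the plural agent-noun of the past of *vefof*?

vefofmowidel

The last vowel of *vefof* is /o/, which is a rounded vowel, so the past-tense suffix is -mo, giving *vefofmo*.
Since the final sound of the past-tense form *vefofmo* is /o/ (a vowel), it takes -wid, giving *vefofmowid*.
The agentive form *vefofmowid*: final consonant = /d/, coronal → -el → *vefofmowidel*.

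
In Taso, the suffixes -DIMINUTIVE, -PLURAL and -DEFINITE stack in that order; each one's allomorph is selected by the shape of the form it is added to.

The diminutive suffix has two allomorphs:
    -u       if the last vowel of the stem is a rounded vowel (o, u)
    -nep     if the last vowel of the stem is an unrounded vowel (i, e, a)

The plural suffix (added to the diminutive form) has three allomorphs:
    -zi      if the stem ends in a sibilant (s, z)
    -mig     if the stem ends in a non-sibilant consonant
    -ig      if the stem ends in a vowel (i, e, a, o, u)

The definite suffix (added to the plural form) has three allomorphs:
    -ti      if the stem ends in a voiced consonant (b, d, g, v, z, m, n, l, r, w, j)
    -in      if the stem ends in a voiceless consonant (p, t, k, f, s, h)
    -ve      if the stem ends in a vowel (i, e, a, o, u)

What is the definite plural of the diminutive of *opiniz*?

Since the last vowel of *opiniz* is /i/ (an unrounded vowel), it takes -nep, giving *opiniznep*.
The final sound of the diminutive form *opiniznep* is /p/, which is a non-sibilant consonant, so the plural suffix is -mig, giving *opiniznepmig*.
The plural form *opiniznepmig* — final sound /g/ (a voiced consonant) → -ti → *opiniznepmigti*.

opiniznepmigti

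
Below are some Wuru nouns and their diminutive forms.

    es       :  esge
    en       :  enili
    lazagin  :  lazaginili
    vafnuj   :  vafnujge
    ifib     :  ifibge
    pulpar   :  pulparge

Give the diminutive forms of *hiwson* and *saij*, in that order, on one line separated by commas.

hiwsonili, saijge

The pattern is nasality of the final consonant: -ili when the stem ends in a nasal (*en*, *lazagin*); -ge when the stem ends in a non-nasal consonant (*es*, *vafnuj*, *ifib*, *pulpar*).
The final consonant of *hiwson* is /n/, which is a nasal, so the suffix is -ili, giving *hiwsonili*.
*saij* — final consonant /j/ (non-nasal) → -ge → *saijge*.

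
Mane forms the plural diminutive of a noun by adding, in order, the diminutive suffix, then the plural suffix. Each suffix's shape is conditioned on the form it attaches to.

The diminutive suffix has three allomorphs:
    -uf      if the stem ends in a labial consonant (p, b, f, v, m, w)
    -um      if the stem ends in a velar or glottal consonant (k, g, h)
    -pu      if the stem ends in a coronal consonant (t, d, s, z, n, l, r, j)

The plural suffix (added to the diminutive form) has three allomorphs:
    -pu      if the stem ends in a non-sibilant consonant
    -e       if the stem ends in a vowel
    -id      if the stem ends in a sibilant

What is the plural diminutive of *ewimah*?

Since the final consonant of *ewimah* is /h/ (velar/glottal), it takes -um, giving *ewimahum*.
Since the final sound of the diminutive form *ewimahum* is /m/ (a non-sibilant consonant), it takes -pu, giving *ewimahumpu*.

ewimahumpu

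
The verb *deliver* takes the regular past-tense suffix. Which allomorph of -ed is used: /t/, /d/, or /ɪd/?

/d/

The stem *deliver* ends in a voiced sound other than /d/.
The -ed suffix is realized as /ɪd/ after /t, d/; as /t/ after other voiceless consonants; and as /d/ after other voiced sounds.
So -ed on *deliver* is pronounced /d/.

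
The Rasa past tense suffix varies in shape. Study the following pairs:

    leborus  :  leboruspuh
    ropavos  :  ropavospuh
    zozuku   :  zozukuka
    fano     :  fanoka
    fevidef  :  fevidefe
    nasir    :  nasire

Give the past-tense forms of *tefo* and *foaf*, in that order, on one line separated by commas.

The suffix is conditioned by the final sound: -puh when the stem ends in a sibilant (*leborus*, *ropavos*); -e when the stem ends in a non-sibilant consonant (*fevidef*, *nasir*); -ka when the stem ends in a vowel (*zozuku*, *fano*).
Since the final sound of *tefo* is /o/ (a vowel), it takes -ka, giving *tefoka*.
*foaf*: final sound = /f/, a non-sibilant consonant → -e → *foafe*.

tefoka, foafe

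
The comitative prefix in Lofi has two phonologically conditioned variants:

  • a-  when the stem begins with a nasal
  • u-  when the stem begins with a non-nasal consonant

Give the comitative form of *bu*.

ubu

The first consonant of *bu* is /b/, which is non-nasal, so the prefix is u-, giving *ubu*.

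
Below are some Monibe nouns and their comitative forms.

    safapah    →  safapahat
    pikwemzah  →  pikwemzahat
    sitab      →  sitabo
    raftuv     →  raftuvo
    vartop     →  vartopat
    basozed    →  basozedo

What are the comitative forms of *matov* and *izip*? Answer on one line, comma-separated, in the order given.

matovo, izipat

The suffix is conditioned by the final consonant: -at when the stem ends in a voiceless consonant (*safapah*, *pikwemzah*, *vartop*); -o when the stem ends in a voiced consonant (*sitab*, *raftuv*, *basozed*).
Since the final consonant of *matov* is /v/ (voiced), it takes -o, giving *matovo*.
*izip*: final consonant = /p/, voiceless → -at → *izipat*.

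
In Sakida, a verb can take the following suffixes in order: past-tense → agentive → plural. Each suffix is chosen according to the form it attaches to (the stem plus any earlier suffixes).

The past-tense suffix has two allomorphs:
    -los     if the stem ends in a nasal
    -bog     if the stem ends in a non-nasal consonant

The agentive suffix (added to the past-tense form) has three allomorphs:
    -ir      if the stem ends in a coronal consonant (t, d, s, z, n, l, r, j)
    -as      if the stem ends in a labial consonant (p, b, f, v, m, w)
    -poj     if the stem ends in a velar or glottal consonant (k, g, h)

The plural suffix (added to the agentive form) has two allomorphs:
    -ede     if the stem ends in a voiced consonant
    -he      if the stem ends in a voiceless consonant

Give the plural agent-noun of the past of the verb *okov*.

The final consonant of *okov* is /v/, which is non-nasal, so the past-tense suffix is -bog, giving *okovbog*.
The past-tense form *okovbog*: final consonant = /g/, velar/glottal → -poj → *okovbogpoj*.
Since the final consonant of the agentive form *okovbogpoj* is /j/ (voiced), it takes -ede, giving *okovbogpojede*.

okovbogpojede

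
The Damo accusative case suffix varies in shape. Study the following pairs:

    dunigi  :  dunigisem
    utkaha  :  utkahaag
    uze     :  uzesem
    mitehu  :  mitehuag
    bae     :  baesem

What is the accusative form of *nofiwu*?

The suffix is conditioned by the last vowel: -sem when the last vowel of the stem is a front vowel (*dunigi*, *uze*, *bae*); -ag when the last vowel of the stem is a back vowel (*utkaha*, *mitehu*).
The last vowel of *nofiwu* is /u/, which is a back vowel, so the suffix is -ag, giving *nofiwuag*.

nofiwuag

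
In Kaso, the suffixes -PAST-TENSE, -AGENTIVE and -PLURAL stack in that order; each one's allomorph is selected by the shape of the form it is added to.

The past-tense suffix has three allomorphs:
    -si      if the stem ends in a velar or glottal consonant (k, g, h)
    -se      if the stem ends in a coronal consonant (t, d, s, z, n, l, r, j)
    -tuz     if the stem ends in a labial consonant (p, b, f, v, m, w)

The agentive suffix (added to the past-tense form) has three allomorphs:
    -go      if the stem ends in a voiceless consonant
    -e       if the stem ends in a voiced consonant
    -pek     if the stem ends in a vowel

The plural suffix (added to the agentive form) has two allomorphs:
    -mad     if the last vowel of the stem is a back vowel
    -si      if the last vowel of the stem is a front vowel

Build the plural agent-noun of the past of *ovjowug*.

*ovjowug*: final consonant = /g/, velar/glottal → -si → *ovjowugsi*.
The final sound of the past-tense form *ovjowugsi* is /i/, which is a vowel, so the agentive suffix is -pek, giving *ovjowugsipek*.
The agentive form *ovjowugsipek*: last vowel = /e/, a front vowel → -si → *ovjowugsipeksi*.

ovjowugsipeksi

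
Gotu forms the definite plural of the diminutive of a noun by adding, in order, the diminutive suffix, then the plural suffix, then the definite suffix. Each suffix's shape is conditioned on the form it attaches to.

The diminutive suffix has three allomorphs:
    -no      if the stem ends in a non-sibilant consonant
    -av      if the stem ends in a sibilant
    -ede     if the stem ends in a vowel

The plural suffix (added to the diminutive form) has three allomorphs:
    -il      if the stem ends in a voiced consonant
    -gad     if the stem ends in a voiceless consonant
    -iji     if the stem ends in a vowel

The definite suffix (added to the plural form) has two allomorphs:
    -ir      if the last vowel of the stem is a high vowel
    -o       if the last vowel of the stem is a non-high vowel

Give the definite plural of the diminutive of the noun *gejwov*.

The final sound of *gejwov* is /v/, which is a non-sibilant consonant, so the diminutive suffix is -no, giving *gejwovno*.
The final sound of the diminutive form *gejwovno* is /o/, which is a vowel, so the plural suffix is -iji, giving *gejwovnoiji*.
The plural form *gejwovnoiji* — last vowel /i/ (a high vowel) → -ir → *gejwovnoijiir*.

gejwovnoijiir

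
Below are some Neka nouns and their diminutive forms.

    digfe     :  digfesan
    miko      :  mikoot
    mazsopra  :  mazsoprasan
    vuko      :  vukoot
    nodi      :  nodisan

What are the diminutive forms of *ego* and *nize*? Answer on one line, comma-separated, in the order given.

egoot, nizesan

The suffix is conditioned by the last vowel: -ot when the last vowel of the stem is a rounded vowel (*miko*, *vuko*); -san when the last vowel of the stem is an unrounded vowel (*digfe*, *mazsopra*, *nodi*).
*ego*: last vowel = /o/, a rounded vowel → -ot → *egoot*.
The last vowel of *nize* is /e/, which is an unrounded vowel, so the suffix is -san, giving *nizesan*.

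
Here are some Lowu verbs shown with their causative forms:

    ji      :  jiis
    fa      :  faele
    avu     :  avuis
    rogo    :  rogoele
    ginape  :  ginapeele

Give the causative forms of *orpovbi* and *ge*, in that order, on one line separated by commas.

The alternation tracks the last vowel of the stem — -is when the last vowel of the stem is a high vowel (*ji*, *avu*); -ele when the last vowel of the stem is a non-high vowel (*fa*, *rogo*, *ginape*).
*orpovbi*: last vowel = /i/, a high vowel → -is → *orpovbiis*.
*ge*: last vowel = /e/, a non-high vowel → -ele → *geele*.

orpovbiis, geele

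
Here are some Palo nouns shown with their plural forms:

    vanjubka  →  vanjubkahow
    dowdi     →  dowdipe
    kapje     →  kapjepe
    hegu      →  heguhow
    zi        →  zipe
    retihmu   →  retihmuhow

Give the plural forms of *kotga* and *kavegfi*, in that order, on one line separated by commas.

kotgahow, kavegfipe

The suffix is conditioned by the last vowel: -pe when the last vowel of the stem is a front vowel (*dowdi*, *kapje*, *zi*); -how when the last vowel of the stem is a back vowel (*vanjubka*, *hegu*, *retihmu*).
*kotga* — last vowel /a/ (a back vowel) → -how → *kotgahow*.
*kavegfi* — last vowel /i/ (a front vowel) → -pe → *kavegfipe*.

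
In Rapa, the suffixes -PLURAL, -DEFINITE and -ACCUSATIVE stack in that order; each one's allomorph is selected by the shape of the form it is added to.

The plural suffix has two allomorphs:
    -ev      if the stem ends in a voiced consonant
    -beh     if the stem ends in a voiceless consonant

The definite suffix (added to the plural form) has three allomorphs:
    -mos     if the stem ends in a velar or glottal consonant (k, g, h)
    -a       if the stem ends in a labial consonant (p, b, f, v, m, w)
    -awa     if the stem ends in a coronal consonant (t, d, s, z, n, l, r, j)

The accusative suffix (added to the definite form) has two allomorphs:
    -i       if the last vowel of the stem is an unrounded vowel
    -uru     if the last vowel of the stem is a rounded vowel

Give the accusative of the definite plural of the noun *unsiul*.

Since the final consonant of *unsiul* is /l/ (voiced), it takes -ev, giving *unsiulev*.
Since the final consonant of the plural form *unsiulev* is /v/ (labial), it takes -a, giving *unsiuleva*.
Since the last vowel of the definite form *unsiuleva* is /a/ (an unrounded vowel), it takes -i, giving *unsiulevai*.

unsiulevai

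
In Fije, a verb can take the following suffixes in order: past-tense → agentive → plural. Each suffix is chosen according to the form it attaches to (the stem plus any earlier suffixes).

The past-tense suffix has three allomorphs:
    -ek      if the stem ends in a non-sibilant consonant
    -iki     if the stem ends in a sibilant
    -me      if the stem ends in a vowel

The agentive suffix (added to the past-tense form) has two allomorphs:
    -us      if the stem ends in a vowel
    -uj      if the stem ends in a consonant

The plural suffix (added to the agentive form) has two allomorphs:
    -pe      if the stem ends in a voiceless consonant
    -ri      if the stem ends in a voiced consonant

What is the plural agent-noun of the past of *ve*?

vemeuspe

Since the final sound of *ve* is /e/ (a vowel), it takes -me, giving *veme*.
The past-tense form *veme*: final sound = /e/, a vowel → -us → *vemeus*.
The agentive form *vemeus* — final consonant /s/ (voiceless) → -pe → *vemeuspe*.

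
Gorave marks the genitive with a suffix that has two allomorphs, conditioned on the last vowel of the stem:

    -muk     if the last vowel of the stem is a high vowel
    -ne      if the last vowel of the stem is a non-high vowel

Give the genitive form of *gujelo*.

gujelone

*gujelo* — last vowel /o/ (a non-high vowel) → -ne → *gujelone*.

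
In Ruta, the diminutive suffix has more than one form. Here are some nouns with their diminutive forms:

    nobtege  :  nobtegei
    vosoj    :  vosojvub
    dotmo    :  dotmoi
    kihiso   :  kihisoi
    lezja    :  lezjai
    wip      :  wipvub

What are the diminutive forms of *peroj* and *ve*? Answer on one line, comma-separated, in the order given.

The alternation tracks the final sound of the stem — -vub when the stem ends in a consonant (*vosoj*, *wip*); -i when the stem ends in a vowel (*nobtege*, *dotmo*, *kihiso*, *lezja*).
Since the final sound of *peroj* is /j/ (a consonant), it takes -vub, giving *perojvub*.
The final sound of *ve* is /e/, which is a vowel, so the suffix is -i, giving *vei*.

perojvub, vei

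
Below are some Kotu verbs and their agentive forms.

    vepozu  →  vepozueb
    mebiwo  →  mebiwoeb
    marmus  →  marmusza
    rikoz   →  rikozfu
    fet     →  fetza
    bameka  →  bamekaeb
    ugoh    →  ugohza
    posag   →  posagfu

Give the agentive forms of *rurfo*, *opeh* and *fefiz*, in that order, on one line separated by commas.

Looking at the final sound of each stem: -za when the stem ends in a voiceless consonant (*marmus*, *fet*, *ugoh*); -fu when the stem ends in a voiced consonant (*rikoz*, *posag*); -eb when the stem ends in a vowel (*vepozu*, *mebiwo*, *bameka*).
The final sound of *rurfo* is /o/, which is a vowel, so the suffix is -eb, giving *rurfoeb*.
*opeh*: final sound = /h/, a voiceless consonant → -za → *opehza*.
*fefiz* — final sound /z/ (a voiced consonant) → -fu → *fefizfu*.

rurfoeb, opehza, fefizfu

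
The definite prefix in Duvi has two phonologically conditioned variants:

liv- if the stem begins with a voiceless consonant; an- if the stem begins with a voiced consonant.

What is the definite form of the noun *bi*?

anbi

*bi* — first consonant /b/ (voiced) → an- → *anbi*.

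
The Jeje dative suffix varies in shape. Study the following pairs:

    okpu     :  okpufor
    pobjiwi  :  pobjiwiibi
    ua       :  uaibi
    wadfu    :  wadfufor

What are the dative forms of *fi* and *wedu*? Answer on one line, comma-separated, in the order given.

The pattern is rounding harmony: -for when the last vowel of the stem is a rounded vowel (*okpu*, *wadfu*); -ibi when the last vowel of the stem is an unrounded vowel (*pobjiwi*, *ua*).
*fi* — last vowel /i/ (an unrounded vowel) → -ibi → *fiibi*.
The last vowel of *wedu* is /u/, which is a rounded vowel, so the suffix is -for, giving *wedufor*.

fiibi, wedufor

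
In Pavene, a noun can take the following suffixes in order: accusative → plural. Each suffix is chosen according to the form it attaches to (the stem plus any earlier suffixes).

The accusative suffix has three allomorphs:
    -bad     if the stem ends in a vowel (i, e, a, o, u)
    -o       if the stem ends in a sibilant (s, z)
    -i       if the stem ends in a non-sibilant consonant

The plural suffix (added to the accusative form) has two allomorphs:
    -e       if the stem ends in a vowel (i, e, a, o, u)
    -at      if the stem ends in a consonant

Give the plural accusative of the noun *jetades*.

*jetades*: final sound = /s/, a sibilant → -o → *jetadeso*.
The final sound of the accusative form *jetadeso* is /o/, which is a vowel, so the plural suffix is -e, giving *jetadesoe*.

jetadesoe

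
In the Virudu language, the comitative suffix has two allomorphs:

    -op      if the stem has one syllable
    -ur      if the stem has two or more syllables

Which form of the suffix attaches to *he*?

With one syllable, *he* takes -op.

-op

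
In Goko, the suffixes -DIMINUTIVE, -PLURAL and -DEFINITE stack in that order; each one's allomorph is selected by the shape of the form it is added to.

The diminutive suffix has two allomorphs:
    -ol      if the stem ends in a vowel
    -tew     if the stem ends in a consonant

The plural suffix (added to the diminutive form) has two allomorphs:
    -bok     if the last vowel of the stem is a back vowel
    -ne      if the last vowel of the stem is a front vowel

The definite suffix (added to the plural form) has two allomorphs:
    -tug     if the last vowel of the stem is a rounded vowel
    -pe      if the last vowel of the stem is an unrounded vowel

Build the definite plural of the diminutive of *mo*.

*mo*: final sound = /o/, a vowel → -ol → *mool*.
The diminutive form *mool* — last vowel /o/ (a back vowel) → -bok → *moolbok*.
The last vowel of the plural form *moolbok* is /o/, which is a rounded vowel, so the definite suffix is -tug, giving *moolboktug*.

moolboktug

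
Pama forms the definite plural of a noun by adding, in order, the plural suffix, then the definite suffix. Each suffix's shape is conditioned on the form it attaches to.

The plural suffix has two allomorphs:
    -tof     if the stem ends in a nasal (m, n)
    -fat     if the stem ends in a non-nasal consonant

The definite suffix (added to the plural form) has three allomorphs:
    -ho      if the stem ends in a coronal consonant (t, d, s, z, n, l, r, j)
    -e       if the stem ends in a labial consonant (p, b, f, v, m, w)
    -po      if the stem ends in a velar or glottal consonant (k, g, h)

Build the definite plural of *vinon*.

*vinon*: final consonant = /n/, a nasal → -tof → *vinontof*.
The plural form *vinontof* — final consonant /f/ (labial) → -e → *vinontofe*.

vinontofe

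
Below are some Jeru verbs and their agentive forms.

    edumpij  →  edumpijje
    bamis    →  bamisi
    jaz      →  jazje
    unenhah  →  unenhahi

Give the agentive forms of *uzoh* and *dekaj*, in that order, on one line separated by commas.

uzohi, dekajje

The pattern is voicing of the final consonant: -i when the stem ends in a voiceless consonant (*bamis*, *unenhah*); -je when the stem ends in a voiced consonant (*edumpij*, *jaz*).
*uzoh* — final consonant /h/ (voiceless) → -i → *uzohi*.
*dekaj* — final consonant /j/ (voiced) → -je → *dekajje*.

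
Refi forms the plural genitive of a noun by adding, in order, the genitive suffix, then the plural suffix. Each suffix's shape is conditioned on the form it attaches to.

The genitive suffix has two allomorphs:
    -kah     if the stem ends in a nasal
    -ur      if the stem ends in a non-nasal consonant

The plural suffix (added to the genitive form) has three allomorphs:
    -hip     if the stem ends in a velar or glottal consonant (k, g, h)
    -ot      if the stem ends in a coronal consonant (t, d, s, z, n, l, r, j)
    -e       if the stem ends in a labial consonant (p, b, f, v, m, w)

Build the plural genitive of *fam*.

famkahhip

*fam* — final consonant /m/ (a nasal) → -kah → *famkah*.
The genitive form *famkah* — final consonant /h/ (velar/glottal) → -hip → *famkahhip*.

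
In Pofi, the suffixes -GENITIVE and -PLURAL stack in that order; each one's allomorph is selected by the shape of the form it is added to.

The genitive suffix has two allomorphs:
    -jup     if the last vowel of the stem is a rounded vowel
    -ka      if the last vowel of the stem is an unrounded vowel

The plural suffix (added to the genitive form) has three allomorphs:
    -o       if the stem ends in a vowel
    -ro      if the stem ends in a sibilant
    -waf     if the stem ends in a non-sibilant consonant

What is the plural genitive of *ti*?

tikao

Since the last vowel of *ti* is /i/ (an unrounded vowel), it takes -ka, giving *tika*.
The genitive form *tika* — final sound /a/ (a vowel) → -o → *tikao*.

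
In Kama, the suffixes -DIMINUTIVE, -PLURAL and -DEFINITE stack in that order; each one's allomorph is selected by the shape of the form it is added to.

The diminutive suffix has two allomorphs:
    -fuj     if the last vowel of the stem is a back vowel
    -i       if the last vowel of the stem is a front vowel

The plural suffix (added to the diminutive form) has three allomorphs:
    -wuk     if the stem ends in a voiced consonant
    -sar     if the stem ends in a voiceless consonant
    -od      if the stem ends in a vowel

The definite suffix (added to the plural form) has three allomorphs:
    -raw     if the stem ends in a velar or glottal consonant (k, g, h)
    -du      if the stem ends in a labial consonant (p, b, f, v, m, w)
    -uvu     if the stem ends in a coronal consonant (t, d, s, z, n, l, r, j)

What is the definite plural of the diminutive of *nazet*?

The last vowel of *nazet* is /e/, which is a front vowel, so the diminutive suffix is -i, giving *nazeti*.
Since the final sound of the diminutive form *nazeti* is /i/ (a vowel), it takes -od, giving *nazetiod*.
Since the final consonant of the plural form *nazetiod* is /d/ (coronal), it takes -uvu, giving *nazetioduvu*.

nazetioduvu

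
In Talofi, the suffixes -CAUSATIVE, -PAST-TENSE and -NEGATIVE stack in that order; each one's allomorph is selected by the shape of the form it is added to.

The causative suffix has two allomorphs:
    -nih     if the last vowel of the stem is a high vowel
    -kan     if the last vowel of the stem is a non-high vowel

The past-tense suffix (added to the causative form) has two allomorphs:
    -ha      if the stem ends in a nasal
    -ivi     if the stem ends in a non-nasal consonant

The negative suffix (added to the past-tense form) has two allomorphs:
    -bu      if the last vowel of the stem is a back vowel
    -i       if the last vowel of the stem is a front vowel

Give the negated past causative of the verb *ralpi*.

*ralpi*: last vowel = /i/, a high vowel → -nih → *ralpinih*.
The final consonant of the causative form *ralpinih* is /h/, which is non-nasal, so the past-tense suffix is -ivi, giving *ralpinihivi*.
The past-tense form *ralpinihivi* — last vowel /i/ (a front vowel) → -i → *ralpinihivii*.

ralpinihivii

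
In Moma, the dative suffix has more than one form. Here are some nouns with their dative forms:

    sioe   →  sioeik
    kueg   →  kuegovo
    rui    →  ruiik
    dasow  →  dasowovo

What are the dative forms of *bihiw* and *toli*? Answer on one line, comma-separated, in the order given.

bihiwovo, toliik

The pattern is consonant vs. vowel: -ovo when the stem ends in a consonant (*kueg*, *dasow*); -ik when the stem ends in a vowel (*sioe*, *rui*).
*bihiw*: final sound = /w/, a consonant → -ovo → *bihiwovo*.
Since the final sound of *toli* is /i/ (a vowel), it takes -ik, giving *toliik*.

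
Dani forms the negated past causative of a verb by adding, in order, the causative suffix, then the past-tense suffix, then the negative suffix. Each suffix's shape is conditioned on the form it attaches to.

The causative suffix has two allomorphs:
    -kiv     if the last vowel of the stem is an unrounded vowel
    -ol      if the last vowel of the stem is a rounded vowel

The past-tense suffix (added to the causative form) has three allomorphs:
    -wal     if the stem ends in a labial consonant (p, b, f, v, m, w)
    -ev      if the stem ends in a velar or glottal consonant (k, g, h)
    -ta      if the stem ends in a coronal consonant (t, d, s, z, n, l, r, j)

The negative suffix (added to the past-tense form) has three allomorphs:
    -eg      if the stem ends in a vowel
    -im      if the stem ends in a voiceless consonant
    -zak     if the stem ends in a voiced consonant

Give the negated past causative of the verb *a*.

akivwalzak

Since the last vowel of *a* is /a/ (an unrounded vowel), it takes -kiv, giving *akiv*.
The causative form *akiv* — final consonant /v/ (labial) → -wal → *akivwal*.
Since the final sound of the past-tense form *akivwal* is /l/ (a voiced consonant), it takes -zak, giving *akivwalzak*.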